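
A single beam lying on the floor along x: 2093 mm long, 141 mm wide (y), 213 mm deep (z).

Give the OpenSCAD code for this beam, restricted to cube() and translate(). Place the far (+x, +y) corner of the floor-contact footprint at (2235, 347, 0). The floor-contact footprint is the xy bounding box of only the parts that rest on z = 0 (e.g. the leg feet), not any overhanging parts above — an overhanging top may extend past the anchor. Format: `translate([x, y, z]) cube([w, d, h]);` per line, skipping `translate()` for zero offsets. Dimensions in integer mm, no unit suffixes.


translate([142, 206, 0]) cube([2093, 141, 213]);


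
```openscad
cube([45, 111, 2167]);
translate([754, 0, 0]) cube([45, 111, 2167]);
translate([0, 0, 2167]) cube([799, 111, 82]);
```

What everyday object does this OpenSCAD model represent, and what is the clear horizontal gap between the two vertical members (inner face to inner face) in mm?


A door frame. The clear opening width is 709 mm.

Two 2167 mm tall posts with a header on top — a door frame. The left jamb is 45 mm wide at x = 0; the right jamb starts at x = 754. The clear opening is 754 − 45 = 709 mm.


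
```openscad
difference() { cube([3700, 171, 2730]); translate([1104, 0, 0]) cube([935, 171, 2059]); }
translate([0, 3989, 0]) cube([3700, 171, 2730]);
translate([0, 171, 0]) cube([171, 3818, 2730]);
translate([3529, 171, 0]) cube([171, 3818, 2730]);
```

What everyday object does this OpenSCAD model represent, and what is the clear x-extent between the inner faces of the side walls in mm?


A single room. The interior width is 3358 mm.

Four walls enclosing a rectangle with a door in the front wall — a room. Outside width 3700 minus two 171 mm walls gives 3358 mm.


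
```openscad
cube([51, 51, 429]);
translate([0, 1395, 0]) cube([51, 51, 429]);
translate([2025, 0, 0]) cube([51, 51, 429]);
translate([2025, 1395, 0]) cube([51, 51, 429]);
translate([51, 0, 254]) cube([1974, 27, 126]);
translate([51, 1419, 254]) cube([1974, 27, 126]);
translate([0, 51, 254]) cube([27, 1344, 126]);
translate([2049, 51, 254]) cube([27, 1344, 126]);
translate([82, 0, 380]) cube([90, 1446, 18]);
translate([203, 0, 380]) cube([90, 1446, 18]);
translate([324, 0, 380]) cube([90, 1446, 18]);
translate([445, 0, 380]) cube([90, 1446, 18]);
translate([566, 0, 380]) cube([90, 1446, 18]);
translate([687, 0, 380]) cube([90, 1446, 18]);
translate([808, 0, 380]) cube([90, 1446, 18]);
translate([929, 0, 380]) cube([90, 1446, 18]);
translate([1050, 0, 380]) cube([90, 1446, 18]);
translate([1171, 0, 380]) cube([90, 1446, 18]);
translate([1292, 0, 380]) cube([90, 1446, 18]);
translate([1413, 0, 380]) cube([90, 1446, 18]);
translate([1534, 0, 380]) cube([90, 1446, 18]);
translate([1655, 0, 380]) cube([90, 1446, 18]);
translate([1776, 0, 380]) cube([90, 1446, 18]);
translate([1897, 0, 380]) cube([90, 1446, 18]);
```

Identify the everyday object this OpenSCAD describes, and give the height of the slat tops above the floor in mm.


A bed frame. The slat-top height is 398 mm.

Four posts, four rails, and a row of slats — a bed frame. Slats sit on the rails at z = 254 + 126 = 380; with slat thickness 18, the top is 398 mm.


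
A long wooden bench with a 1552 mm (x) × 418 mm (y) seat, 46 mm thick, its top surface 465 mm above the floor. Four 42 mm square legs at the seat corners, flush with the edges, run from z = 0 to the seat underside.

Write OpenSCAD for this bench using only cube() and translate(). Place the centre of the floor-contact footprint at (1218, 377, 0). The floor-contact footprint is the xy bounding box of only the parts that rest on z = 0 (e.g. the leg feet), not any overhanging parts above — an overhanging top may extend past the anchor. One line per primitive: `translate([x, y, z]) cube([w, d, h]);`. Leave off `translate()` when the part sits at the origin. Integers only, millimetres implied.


translate([442, 168, 419]) cube([1552, 418, 46]);
translate([442, 168, 0]) cube([42, 42, 419]);
translate([442, 544, 0]) cube([42, 42, 419]);
translate([1952, 168, 0]) cube([42, 42, 419]);
translate([1952, 544, 0]) cube([42, 42, 419]);


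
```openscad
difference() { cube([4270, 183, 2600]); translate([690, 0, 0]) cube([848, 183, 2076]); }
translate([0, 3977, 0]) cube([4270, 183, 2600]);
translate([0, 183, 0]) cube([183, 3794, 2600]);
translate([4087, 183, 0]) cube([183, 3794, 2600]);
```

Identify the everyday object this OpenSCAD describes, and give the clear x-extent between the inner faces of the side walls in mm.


A single room. The interior width is 3904 mm.

Four walls enclosing a rectangle with a door in the front wall — a room. Outside width 4270 minus two 183 mm walls gives 3904 mm.


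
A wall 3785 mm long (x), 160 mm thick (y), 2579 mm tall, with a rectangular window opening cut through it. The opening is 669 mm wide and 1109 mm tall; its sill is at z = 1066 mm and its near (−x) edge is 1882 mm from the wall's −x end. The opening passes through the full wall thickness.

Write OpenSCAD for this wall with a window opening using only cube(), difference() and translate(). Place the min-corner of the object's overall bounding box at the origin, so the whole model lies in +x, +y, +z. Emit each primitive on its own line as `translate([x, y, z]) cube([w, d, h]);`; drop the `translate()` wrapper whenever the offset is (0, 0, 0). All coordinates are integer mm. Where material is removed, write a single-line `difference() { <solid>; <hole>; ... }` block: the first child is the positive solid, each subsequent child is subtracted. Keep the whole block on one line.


difference() { cube([3785, 160, 2579]); translate([1882, 0, 1066]) cube([669, 160, 1109]); }


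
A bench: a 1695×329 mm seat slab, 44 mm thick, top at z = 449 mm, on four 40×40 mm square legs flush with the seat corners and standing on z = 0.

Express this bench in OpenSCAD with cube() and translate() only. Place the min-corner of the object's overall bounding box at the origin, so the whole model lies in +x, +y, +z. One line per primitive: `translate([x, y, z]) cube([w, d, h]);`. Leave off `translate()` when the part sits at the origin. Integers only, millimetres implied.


translate([0, 0, 405]) cube([1695, 329, 44]);
cube([40, 40, 405]);
translate([0, 289, 0]) cube([40, 40, 405]);
translate([1655, 0, 0]) cube([40, 40, 405]);
translate([1655, 289, 0]) cube([40, 40, 405]);


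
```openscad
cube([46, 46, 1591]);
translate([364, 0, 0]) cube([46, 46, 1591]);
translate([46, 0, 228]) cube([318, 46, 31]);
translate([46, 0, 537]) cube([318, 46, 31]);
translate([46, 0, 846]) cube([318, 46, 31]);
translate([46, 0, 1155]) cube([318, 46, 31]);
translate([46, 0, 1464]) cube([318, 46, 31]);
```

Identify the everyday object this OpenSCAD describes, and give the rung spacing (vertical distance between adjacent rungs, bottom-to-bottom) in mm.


A ladder. The rung spacing is 309 mm.

Two tall 46×46 posts with 5 short bars between them — a ladder. Adjacent rungs sit at z = 228 and z = 537, so the spacing is 537 − 228 = 309 mm.


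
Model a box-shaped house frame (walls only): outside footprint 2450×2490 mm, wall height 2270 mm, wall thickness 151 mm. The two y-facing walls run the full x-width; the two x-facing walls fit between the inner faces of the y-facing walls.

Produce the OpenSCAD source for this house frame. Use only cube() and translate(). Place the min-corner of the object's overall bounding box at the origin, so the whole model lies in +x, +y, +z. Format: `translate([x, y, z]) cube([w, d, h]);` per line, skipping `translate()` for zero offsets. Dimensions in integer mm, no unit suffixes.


cube([2450, 151, 2270]);
translate([0, 2339, 0]) cube([2450, 151, 2270]);
translate([0, 151, 0]) cube([151, 2188, 2270]);
translate([2299, 151, 0]) cube([151, 2188, 2270]);


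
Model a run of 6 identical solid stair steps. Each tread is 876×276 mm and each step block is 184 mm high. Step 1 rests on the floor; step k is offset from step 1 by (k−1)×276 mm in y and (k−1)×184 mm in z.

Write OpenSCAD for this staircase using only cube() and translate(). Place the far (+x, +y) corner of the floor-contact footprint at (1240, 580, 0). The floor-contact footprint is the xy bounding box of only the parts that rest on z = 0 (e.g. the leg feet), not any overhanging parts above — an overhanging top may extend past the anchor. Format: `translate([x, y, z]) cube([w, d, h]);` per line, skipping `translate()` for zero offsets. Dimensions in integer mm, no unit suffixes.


translate([364, 304, 0]) cube([876, 276, 184]);
translate([364, 580, 184]) cube([876, 276, 184]);
translate([364, 856, 368]) cube([876, 276, 184]);
translate([364, 1132, 552]) cube([876, 276, 184]);
translate([364, 1408, 736]) cube([876, 276, 184]);
translate([364, 1684, 920]) cube([876, 276, 184]);


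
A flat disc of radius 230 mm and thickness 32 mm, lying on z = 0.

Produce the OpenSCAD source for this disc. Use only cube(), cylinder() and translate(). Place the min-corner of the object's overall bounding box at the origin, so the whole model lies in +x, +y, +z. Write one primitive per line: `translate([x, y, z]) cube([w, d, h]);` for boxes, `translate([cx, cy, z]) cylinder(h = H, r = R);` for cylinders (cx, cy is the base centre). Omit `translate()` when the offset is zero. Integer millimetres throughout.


translate([230, 230, 0]) cylinder(h = 32, r = 230);


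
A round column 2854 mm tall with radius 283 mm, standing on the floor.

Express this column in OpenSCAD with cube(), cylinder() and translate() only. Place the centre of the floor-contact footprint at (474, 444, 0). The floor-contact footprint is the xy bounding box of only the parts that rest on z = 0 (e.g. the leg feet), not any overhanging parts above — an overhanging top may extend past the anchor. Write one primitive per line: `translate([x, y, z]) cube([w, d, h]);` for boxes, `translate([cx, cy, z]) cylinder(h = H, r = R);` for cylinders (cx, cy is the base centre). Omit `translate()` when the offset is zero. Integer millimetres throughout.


translate([474, 444, 0]) cylinder(h = 2854, r = 283);


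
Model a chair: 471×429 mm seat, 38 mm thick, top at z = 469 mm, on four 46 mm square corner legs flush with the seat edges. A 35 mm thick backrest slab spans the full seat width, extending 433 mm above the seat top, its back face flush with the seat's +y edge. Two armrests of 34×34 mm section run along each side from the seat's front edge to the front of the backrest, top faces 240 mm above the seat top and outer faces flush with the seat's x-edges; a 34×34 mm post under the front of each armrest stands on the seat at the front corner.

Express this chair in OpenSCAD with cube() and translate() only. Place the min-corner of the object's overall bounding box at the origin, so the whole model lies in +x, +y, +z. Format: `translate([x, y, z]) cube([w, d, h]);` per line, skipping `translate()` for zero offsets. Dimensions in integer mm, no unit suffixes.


translate([0, 0, 431]) cube([471, 429, 38]);
cube([46, 46, 431]);
translate([425, 0, 0]) cube([46, 46, 431]);
translate([0, 383, 0]) cube([46, 46, 431]);
translate([425, 383, 0]) cube([46, 46, 431]);
translate([0, 394, 469]) cube([471, 35, 433]);
translate([0, 0, 675]) cube([34, 394, 34]);
translate([437, 0, 675]) cube([34, 394, 34]);
translate([0, 0, 469]) cube([34, 34, 206]);
translate([437, 0, 469]) cube([34, 34, 206]);


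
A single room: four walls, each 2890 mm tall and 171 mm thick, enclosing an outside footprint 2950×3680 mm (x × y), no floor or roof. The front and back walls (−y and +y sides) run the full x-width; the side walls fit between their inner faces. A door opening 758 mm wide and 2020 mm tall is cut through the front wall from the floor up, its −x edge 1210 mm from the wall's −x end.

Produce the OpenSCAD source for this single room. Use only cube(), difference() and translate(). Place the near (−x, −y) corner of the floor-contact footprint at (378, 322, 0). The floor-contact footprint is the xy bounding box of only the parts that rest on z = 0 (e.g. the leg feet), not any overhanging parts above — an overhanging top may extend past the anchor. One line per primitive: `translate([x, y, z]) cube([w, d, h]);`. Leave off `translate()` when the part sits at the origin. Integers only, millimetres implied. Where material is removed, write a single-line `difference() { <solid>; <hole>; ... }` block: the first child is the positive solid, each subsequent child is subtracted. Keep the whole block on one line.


difference() { translate([378, 322, 0]) cube([2950, 171, 2890]); translate([1588, 322, 0]) cube([758, 171, 2020]); }
translate([378, 3831, 0]) cube([2950, 171, 2890]);
translate([378, 493, 0]) cube([171, 3338, 2890]);
translate([3157, 493, 0]) cube([171, 3338, 2890]);


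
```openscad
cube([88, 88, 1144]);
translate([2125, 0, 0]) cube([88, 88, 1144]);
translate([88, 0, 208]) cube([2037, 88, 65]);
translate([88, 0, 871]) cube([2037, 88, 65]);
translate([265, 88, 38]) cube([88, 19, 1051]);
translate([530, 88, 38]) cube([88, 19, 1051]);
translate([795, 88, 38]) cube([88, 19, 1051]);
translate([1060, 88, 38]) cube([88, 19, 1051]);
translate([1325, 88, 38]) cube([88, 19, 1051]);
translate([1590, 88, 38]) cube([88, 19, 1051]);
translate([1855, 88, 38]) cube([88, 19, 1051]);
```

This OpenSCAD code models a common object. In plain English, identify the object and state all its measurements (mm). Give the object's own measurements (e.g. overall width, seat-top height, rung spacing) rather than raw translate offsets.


A fence section. Two 88×88 mm posts, 1144 mm tall, stand on the floor with a clear span of 2037 mm between their inner faces. Two horizontal rails of 88×65 mm section span the gap between the posts with their undersides at z = 208 mm and z = 871 mm, flush with the posts' −y face. 7 pickets, each 88 mm wide, 19 mm thick and 1051 mm tall, are fixed to the +y face of the rails with their bottoms at z = 38 mm, spaced across the span with a 177 mm gap after the −x post and between neighbouring pickets, with 182 mm left before the +x post.


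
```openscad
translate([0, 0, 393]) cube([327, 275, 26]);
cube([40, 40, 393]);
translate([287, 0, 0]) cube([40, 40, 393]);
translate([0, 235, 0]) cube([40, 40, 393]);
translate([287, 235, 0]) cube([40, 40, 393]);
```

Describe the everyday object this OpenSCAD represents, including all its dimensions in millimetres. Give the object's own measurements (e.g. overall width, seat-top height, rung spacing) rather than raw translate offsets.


A four-legged stool. The seat is a 327×275×26 mm slab whose top surface is at z = 419 mm; four square legs, each 40×40 mm in cross-section, run from the floor (z = 0) to the underside of the seat, each flush with a corner of the seat.


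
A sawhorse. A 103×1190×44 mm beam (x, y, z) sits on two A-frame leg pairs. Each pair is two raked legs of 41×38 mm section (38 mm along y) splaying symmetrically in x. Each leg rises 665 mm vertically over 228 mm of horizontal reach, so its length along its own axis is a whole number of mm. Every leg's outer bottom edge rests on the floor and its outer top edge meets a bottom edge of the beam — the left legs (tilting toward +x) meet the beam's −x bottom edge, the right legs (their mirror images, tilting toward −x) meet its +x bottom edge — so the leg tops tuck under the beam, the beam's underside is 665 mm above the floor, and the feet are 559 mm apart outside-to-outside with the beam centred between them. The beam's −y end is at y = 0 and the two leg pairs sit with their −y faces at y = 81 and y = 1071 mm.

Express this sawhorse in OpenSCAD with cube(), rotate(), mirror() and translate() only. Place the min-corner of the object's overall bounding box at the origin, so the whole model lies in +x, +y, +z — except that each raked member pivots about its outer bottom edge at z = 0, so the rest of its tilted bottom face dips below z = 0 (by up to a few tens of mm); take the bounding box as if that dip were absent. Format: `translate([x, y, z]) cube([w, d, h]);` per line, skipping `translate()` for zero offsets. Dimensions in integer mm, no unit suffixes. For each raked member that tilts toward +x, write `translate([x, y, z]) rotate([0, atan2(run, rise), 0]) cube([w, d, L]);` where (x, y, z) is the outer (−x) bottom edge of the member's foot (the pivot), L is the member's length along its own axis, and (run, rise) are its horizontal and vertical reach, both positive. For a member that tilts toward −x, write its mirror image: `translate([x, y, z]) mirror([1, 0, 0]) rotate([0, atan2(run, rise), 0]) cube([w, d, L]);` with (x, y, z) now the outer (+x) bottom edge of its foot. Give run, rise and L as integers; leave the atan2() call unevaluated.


translate([228, 0, 665]) cube([103, 1190, 44]);
translate([0, 81, 0]) rotate([0, atan2(228, 665), 0]) cube([41, 38, 703]);
translate([559, 81, 0]) mirror([1, 0, 0]) rotate([0, atan2(228, 665), 0]) cube([41, 38, 703]);
translate([0, 1071, 0]) rotate([0, atan2(228, 665), 0]) cube([41, 38, 703]);
translate([559, 1071, 0]) mirror([1, 0, 0]) rotate([0, atan2(228, 665), 0]) cube([41, 38, 703]);


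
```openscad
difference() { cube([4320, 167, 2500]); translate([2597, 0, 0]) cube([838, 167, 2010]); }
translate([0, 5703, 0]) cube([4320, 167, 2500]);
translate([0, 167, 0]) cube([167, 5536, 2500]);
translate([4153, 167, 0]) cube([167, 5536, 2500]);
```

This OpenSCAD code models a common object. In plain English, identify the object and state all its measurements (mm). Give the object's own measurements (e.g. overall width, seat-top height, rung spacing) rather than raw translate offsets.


A single room: four walls, each 2500 mm tall and 167 mm thick, enclosing an outside footprint 4320×5870 mm (x × y), no floor or roof. The front and back walls (−y and +y sides) run the full x-width; the side walls fit between their inner faces. A door opening 838 mm wide and 2010 mm tall is cut through the front wall from the floor up, its −x edge 2597 mm from the wall's −x end.


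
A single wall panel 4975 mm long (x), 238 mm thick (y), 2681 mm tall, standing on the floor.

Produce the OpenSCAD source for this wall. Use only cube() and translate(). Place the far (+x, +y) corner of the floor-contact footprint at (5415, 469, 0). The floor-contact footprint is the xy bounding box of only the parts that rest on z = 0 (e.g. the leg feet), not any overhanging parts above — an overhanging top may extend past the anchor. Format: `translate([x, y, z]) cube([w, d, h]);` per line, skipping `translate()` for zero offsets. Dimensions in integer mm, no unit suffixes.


translate([440, 231, 0]) cube([4975, 238, 2681]);


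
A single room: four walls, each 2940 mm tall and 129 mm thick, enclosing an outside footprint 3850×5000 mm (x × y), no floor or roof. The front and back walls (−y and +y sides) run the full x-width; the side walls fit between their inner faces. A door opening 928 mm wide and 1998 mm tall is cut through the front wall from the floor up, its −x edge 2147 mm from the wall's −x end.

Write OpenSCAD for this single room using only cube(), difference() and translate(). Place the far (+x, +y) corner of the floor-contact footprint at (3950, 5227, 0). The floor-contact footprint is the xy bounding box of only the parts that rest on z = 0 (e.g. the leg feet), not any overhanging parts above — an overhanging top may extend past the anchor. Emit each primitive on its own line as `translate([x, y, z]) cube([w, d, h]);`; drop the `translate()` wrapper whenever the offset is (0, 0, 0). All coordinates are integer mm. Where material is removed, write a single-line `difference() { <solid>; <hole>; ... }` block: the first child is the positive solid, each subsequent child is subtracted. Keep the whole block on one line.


difference() { translate([100, 227, 0]) cube([3850, 129, 2940]); translate([2247, 227, 0]) cube([928, 129, 1998]); }
translate([100, 5098, 0]) cube([3850, 129, 2940]);
translate([100, 356, 0]) cube([129, 4742, 2940]);
translate([3821, 356, 0]) cube([129, 4742, 2940]);


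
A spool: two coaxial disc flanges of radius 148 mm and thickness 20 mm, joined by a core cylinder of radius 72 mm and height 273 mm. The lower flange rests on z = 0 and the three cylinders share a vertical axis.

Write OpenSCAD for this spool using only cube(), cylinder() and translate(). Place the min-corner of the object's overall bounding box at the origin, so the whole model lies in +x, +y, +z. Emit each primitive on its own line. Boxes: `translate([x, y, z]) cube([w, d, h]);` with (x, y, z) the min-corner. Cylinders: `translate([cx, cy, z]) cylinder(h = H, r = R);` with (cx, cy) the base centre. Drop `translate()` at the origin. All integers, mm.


translate([148, 148, 0]) cylinder(h = 20, r = 148);
translate([148, 148, 20]) cylinder(h = 273, r = 72);
translate([148, 148, 293]) cylinder(h = 20, r = 148);


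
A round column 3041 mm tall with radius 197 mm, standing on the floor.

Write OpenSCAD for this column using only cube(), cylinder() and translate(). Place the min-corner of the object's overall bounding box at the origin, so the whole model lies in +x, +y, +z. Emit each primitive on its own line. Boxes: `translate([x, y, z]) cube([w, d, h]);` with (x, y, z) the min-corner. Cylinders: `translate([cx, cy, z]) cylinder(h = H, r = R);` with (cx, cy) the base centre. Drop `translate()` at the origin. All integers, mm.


translate([197, 197, 0]) cylinder(h = 3041, r = 197);


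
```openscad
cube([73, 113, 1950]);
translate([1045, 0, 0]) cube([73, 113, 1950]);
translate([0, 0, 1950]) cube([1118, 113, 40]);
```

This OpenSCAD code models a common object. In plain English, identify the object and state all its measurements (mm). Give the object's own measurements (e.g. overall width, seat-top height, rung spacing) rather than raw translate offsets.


A door frame. The clear opening is 972 mm wide and 1950 mm high. Two 73 mm wide jambs, 113 mm deep, stand either side of the opening from the floor to the top of the opening. A 40 mm thick head sits across the top of both jambs, spanning the full outside width of the frame.


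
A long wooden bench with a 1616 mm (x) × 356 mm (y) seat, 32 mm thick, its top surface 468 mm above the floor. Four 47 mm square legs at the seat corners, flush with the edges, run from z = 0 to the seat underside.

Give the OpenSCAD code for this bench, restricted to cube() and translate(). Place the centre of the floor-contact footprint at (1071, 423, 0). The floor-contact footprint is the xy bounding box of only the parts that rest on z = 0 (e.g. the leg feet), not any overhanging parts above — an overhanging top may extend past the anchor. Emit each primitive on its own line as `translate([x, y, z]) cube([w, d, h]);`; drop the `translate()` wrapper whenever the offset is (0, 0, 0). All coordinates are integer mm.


translate([263, 245, 436]) cube([1616, 356, 32]);
translate([263, 245, 0]) cube([47, 47, 436]);
translate([263, 554, 0]) cube([47, 47, 436]);
translate([1832, 245, 0]) cube([47, 47, 436]);
translate([1832, 554, 0]) cube([47, 47, 436]);


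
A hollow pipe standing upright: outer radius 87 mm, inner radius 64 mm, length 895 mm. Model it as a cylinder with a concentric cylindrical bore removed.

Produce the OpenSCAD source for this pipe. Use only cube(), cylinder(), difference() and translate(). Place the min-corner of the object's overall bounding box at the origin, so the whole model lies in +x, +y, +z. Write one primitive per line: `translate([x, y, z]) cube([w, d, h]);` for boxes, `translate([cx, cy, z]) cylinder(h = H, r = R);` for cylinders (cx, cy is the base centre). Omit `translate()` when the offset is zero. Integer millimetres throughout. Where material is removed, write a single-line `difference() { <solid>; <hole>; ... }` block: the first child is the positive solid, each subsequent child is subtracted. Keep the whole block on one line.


difference() { translate([87, 87, 0]) cylinder(h = 895, r = 87); translate([87, 87, 0]) cylinder(h = 895, r = 64); }


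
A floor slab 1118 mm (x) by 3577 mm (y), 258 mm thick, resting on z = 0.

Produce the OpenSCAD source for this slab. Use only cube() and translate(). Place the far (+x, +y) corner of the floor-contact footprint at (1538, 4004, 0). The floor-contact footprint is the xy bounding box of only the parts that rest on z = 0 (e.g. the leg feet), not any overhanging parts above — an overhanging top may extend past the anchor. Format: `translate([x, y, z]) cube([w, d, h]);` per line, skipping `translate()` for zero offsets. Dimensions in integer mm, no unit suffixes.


translate([420, 427, 0]) cube([1118, 3577, 258]);


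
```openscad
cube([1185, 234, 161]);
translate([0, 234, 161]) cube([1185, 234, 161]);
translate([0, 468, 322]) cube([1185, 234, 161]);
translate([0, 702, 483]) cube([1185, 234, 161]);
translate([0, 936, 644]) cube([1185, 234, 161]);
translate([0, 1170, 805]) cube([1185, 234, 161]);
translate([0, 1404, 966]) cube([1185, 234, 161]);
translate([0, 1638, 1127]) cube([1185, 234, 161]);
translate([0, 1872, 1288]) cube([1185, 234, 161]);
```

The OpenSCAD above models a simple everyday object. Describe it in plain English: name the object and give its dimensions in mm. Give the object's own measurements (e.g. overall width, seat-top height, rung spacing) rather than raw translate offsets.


A straight staircase of 9 solid steps. Each step is 1185 mm wide (x), 234 mm deep (y, the going) and 161 mm tall (the rise). The first step rests on the floor; each subsequent step sits one going further in +y and one rise higher in +z, directly behind and above the previous step with no overlap.


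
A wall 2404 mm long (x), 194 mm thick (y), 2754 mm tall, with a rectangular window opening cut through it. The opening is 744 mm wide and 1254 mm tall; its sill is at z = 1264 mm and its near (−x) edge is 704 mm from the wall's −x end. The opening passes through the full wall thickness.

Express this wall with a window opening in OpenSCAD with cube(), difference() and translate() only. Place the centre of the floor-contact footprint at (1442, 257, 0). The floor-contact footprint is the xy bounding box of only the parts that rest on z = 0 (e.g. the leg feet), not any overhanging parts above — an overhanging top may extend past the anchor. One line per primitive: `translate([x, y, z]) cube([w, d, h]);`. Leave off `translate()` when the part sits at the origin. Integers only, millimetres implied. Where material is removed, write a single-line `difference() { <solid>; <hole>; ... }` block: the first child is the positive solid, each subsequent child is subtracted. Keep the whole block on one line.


difference() { translate([240, 160, 0]) cube([2404, 194, 2754]); translate([944, 160, 1264]) cube([744, 194, 1254]); }


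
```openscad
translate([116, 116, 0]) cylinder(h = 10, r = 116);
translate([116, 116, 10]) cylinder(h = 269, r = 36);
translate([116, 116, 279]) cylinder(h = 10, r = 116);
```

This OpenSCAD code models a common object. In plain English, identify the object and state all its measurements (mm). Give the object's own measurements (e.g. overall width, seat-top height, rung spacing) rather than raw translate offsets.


A spool: two coaxial disc flanges of radius 116 mm and thickness 10 mm, joined by a core cylinder of radius 36 mm and height 269 mm. The lower flange rests on z = 0 and the three cylinders share a vertical axis.


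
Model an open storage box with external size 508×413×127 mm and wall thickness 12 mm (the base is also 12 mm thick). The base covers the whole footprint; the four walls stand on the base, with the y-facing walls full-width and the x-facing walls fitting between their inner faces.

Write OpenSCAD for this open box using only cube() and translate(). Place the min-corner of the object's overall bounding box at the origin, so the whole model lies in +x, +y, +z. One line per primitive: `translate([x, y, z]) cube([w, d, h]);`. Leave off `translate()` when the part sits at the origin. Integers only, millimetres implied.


cube([508, 413, 12]);
translate([0, 0, 12]) cube([508, 12, 115]);
translate([0, 401, 12]) cube([508, 12, 115]);
translate([0, 12, 12]) cube([12, 389, 115]);
translate([496, 12, 12]) cube([12, 389, 115]);


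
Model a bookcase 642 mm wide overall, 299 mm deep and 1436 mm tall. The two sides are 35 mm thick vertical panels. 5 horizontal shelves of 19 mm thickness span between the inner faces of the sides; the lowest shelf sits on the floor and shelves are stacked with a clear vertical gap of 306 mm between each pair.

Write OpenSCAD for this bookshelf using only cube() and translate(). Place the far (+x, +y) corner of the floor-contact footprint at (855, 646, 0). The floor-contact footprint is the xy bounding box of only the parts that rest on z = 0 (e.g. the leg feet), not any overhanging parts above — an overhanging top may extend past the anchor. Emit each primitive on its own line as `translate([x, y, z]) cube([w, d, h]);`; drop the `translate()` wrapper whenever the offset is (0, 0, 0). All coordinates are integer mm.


translate([213, 347, 0]) cube([35, 299, 1436]);
translate([820, 347, 0]) cube([35, 299, 1436]);
translate([248, 347, 0]) cube([572, 299, 19]);
translate([248, 347, 325]) cube([572, 299, 19]);
translate([248, 347, 650]) cube([572, 299, 19]);
translate([248, 347, 975]) cube([572, 299, 19]);
translate([248, 347, 1300]) cube([572, 299, 19]);


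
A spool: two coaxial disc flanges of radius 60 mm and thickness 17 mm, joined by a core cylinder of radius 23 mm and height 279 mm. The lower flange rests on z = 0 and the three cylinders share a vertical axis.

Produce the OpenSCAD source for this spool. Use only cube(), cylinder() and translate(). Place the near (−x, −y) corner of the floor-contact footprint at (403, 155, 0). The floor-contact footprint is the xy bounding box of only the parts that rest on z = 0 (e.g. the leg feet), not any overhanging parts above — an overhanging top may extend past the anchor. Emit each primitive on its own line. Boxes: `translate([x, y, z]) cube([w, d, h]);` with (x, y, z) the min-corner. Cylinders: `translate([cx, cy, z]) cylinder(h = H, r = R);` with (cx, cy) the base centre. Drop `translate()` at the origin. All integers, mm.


translate([463, 215, 0]) cylinder(h = 17, r = 60);
translate([463, 215, 17]) cylinder(h = 279, r = 23);
translate([463, 215, 296]) cylinder(h = 17, r = 60);


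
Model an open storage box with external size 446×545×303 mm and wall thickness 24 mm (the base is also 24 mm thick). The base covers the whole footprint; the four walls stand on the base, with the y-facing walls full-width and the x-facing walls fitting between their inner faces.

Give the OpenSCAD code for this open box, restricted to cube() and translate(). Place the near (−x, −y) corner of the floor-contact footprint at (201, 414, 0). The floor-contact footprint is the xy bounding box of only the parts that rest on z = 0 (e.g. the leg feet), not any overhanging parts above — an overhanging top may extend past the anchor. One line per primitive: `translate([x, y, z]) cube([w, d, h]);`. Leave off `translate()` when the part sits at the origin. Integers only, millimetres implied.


translate([201, 414, 0]) cube([446, 545, 24]);
translate([201, 414, 24]) cube([446, 24, 279]);
translate([201, 935, 24]) cube([446, 24, 279]);
translate([201, 438, 24]) cube([24, 497, 279]);
translate([623, 438, 24]) cube([24, 497, 279]);


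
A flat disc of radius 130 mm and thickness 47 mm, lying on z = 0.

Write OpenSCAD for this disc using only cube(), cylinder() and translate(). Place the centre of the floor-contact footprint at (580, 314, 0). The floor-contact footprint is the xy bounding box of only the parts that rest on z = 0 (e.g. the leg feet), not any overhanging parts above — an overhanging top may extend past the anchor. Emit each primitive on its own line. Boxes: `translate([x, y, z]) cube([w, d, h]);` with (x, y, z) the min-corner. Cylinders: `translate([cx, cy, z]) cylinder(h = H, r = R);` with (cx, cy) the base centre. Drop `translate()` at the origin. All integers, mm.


translate([580, 314, 0]) cylinder(h = 47, r = 130);


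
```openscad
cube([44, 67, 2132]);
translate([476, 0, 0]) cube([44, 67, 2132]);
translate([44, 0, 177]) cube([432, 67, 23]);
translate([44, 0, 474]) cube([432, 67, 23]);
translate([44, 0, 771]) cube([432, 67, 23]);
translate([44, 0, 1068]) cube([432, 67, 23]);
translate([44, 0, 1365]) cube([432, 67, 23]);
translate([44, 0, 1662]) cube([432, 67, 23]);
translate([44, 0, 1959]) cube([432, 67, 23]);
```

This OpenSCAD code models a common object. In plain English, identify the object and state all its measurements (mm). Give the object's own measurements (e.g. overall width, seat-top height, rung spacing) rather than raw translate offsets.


A straight ladder. Two 44×67 mm vertical rails, 2132 mm tall, stand 520 mm apart (outside-to-outside) with their front faces coplanar on the −y side. 7 rungs, each 67 mm deep and 23 mm tall, span between the inner faces of the rails, front faces flush with the rails. The lowest rung's underside is at z = 177 mm and rungs are spaced 297 mm apart (underside to underside).


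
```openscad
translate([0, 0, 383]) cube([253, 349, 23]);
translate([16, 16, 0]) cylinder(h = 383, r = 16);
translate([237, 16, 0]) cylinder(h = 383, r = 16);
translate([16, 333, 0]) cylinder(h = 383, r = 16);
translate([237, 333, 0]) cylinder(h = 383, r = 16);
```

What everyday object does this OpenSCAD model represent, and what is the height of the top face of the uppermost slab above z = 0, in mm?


A stool. The seat height is 406 mm.

A 253×349×23 slab at z = 383 on four corner cylinders — a stool. The seat top is 383 + 23 = 406 mm.


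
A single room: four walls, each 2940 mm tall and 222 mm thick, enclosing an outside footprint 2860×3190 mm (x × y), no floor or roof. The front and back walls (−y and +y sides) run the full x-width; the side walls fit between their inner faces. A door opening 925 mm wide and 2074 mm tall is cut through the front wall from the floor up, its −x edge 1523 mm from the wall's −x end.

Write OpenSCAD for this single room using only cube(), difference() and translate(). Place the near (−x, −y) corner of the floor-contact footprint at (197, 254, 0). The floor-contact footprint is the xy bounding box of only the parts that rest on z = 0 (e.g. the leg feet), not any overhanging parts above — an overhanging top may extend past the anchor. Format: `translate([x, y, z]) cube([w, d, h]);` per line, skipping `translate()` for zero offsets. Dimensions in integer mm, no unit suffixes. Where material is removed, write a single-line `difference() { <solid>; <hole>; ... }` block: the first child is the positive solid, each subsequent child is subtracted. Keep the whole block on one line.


difference() { translate([197, 254, 0]) cube([2860, 222, 2940]); translate([1720, 254, 0]) cube([925, 222, 2074]); }
translate([197, 3222, 0]) cube([2860, 222, 2940]);
translate([197, 476, 0]) cube([222, 2746, 2940]);
translate([2835, 476, 0]) cube([222, 2746, 2940]);


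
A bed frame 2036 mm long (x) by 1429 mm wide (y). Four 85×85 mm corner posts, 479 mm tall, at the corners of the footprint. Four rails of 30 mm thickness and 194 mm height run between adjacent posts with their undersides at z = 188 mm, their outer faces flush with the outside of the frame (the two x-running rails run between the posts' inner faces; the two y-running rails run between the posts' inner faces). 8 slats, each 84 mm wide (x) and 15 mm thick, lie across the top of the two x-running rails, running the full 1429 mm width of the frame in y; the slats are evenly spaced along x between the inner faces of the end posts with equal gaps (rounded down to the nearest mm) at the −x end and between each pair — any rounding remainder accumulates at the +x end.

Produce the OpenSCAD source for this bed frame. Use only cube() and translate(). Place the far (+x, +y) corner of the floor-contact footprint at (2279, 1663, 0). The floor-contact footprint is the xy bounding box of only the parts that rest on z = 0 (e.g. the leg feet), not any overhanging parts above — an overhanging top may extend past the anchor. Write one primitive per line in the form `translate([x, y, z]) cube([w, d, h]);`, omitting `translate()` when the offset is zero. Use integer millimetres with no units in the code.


// slat z = rail_z + rail_h = 188 + 194 = 382
// slat gap = ⌊(1866 − 8·84) / 9⌋ = 132
translate([243, 234, 0]) cube([85, 85, 479]);
translate([243, 1578, 0]) cube([85, 85, 479]);
translate([2194, 234, 0]) cube([85, 85, 479]);
translate([2194, 1578, 0]) cube([85, 85, 479]);
translate([328, 234, 188]) cube([1866, 30, 194]);
translate([328, 1633, 188]) cube([1866, 30, 194]);
translate([243, 319, 188]) cube([30, 1259, 194]);
translate([2249, 319, 188]) cube([30, 1259, 194]);
translate([460, 234, 382]) cube([84, 1429, 15]);
translate([676, 234, 382]) cube([84, 1429, 15]);
translate([892, 234, 382]) cube([84, 1429, 15]);
translate([1108, 234, 382]) cube([84, 1429, 15]);
translate([1324, 234, 382]) cube([84, 1429, 15]);
translate([1540, 234, 382]) cube([84, 1429, 15]);
translate([1756, 234, 382]) cube([84, 1429, 15]);
translate([1972, 234, 382]) cube([84, 1429, 15]);


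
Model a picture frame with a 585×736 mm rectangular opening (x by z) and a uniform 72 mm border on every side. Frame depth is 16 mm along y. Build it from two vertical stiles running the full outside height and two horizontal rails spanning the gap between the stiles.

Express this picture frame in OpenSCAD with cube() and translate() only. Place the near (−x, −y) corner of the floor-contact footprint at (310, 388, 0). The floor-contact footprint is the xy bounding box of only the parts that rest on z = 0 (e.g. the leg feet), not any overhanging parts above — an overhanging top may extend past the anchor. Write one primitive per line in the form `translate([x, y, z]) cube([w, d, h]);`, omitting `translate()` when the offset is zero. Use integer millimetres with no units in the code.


translate([310, 388, 0]) cube([72, 16, 880]);
translate([967, 388, 0]) cube([72, 16, 880]);
translate([382, 388, 0]) cube([585, 16, 72]);
translate([382, 388, 808]) cube([585, 16, 72]);


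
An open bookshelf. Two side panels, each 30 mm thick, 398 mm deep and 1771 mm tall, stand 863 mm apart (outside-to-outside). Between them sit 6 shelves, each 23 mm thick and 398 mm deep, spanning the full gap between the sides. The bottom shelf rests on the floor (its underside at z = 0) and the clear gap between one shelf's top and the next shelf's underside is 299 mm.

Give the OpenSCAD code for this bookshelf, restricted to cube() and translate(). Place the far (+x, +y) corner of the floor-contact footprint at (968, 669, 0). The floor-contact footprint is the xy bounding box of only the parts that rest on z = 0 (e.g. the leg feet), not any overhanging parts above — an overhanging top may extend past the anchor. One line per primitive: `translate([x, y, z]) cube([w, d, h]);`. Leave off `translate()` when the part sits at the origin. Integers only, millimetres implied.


translate([105, 271, 0]) cube([30, 398, 1771]);
translate([938, 271, 0]) cube([30, 398, 1771]);
translate([135, 271, 0]) cube([803, 398, 23]);
translate([135, 271, 322]) cube([803, 398, 23]);
translate([135, 271, 644]) cube([803, 398, 23]);
translate([135, 271, 966]) cube([803, 398, 23]);
translate([135, 271, 1288]) cube([803, 398, 23]);
translate([135, 271, 1610]) cube([803, 398, 23]);


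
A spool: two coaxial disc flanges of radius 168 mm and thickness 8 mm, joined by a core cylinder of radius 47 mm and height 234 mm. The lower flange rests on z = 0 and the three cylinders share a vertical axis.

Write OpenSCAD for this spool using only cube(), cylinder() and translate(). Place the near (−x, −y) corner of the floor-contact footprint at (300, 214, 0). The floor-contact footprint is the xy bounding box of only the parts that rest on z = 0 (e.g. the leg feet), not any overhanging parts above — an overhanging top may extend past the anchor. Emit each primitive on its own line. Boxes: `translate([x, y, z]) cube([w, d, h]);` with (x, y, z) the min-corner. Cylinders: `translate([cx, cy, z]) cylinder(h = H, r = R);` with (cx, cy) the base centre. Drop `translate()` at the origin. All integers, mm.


translate([468, 382, 0]) cylinder(h = 8, r = 168);
translate([468, 382, 8]) cylinder(h = 234, r = 47);
translate([468, 382, 242]) cylinder(h = 8, r = 168);
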